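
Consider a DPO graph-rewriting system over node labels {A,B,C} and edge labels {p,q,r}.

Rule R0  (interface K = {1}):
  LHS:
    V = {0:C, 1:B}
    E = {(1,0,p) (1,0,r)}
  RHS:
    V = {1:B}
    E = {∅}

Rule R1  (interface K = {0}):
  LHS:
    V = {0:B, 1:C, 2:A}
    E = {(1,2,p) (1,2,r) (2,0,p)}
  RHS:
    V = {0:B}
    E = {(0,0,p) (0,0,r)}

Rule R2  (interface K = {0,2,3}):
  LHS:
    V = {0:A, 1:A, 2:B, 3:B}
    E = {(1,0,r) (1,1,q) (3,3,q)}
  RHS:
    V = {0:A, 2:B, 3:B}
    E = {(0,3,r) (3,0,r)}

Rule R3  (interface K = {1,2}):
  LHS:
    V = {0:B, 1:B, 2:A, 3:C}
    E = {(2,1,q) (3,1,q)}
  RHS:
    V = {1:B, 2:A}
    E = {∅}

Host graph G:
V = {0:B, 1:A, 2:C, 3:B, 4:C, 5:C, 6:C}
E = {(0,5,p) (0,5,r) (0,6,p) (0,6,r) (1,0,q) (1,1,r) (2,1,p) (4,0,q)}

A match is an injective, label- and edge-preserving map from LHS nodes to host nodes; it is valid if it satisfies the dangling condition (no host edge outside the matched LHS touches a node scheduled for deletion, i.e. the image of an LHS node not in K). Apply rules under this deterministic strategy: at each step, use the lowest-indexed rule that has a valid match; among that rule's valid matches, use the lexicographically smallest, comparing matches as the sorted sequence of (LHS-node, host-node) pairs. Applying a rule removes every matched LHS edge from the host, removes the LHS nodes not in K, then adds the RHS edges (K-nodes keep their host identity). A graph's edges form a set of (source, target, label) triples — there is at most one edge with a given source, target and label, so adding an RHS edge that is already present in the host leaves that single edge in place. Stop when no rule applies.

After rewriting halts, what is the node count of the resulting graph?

Answer: 3

Derivation:
start.  V:7 E:8  edges: 0-p->5 0-r->5 0-p->6 0-r->6 1-q->0 1-r->1 2-p->1 4-q->0
1. fire R0 via {0↦5, 1↦0}  →  V:6 E:6  edges: 0-p->6 0-r->6 1-q->0 1-r->1 2-p->1 4-q->0
2. fire R0 via {0↦6, 1↦0}  →  V:5 E:4  edges: 1-q->0 1-r->1 2-p->1 4-q->0
3. fire R3 via {0↦3, 1↦0, 2↦1, 3↦4}  →  V:3 E:2  edges: 1-r->1 2-p->1
normal form: no rule applies after step 3
NF nodes: {0:B, 1:A, 2:C}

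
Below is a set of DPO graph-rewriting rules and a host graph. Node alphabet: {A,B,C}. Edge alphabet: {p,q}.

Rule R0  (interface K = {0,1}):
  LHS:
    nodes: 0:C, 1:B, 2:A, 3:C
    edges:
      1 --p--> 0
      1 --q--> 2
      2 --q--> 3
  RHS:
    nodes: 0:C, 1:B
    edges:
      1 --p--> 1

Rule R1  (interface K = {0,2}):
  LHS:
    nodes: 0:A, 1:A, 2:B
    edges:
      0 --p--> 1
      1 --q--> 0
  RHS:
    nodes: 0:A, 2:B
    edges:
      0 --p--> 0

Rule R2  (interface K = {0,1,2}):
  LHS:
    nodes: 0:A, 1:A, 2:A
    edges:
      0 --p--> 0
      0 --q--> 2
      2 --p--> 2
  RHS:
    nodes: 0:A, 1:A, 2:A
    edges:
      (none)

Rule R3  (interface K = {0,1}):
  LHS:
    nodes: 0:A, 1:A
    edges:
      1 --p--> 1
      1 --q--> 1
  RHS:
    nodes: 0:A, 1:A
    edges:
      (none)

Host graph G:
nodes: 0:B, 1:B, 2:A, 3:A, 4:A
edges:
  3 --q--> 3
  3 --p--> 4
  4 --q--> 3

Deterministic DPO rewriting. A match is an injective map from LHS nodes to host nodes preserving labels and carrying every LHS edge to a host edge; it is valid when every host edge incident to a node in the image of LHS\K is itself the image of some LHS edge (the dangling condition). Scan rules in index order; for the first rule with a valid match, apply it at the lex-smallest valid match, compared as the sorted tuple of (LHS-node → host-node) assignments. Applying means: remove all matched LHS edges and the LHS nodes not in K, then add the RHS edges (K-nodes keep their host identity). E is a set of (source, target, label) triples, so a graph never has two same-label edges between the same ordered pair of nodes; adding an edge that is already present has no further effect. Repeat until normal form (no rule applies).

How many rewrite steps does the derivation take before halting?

[0] host  ⇒  5 nodes, 3 edges  {3-q->3 3-p->4 4-q->3}
[1] R1 @ {0↦3, 1↦4, 2↦0}  ⇒  4 nodes, 2 edges  {3-p->3 3-q->3}
[2] R3 @ {0↦2, 1↦3}  ⇒  4 nodes, 0 edges  {∅}
normal form: no rule applies after step 2

Answer: 2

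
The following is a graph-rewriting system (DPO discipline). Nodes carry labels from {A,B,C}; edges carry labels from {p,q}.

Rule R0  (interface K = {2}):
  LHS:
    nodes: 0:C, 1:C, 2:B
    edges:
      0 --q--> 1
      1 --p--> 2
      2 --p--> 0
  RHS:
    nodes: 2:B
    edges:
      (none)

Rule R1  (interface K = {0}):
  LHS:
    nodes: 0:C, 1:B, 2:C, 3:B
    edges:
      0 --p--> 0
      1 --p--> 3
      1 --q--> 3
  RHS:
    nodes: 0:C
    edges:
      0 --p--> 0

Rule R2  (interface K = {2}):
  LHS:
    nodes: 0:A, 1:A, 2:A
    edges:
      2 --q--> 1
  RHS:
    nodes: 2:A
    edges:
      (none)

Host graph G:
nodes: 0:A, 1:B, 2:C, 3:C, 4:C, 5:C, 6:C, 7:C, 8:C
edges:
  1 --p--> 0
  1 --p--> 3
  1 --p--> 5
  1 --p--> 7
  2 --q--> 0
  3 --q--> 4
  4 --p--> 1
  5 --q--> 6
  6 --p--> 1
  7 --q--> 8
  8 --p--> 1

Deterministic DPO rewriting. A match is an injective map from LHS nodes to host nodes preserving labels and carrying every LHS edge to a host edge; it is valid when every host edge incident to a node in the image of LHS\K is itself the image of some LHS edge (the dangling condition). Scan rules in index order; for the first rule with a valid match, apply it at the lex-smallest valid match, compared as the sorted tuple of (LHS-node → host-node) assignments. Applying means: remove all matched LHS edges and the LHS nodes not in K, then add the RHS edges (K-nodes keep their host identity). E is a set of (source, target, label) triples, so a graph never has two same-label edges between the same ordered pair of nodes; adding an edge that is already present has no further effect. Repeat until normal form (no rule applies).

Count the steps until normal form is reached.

Answer: 3

Steps:
initial: |V|=9 |E|=11  E = 1-p->0 1-p->3 1-p->5 1-p->7 2-q->0 3-q->4 4-p->1 5-q->6 6-p->1 7-q->8 8-p->1
step 1: apply R0 at {0↦3, 1↦4, 2↦1}  → |V|=7 |E|=8  E = 1-p->0 1-p->5 1-p->7 2-q->0 5-q->6 6-p->1 7-q->8 8-p->1
step 2: apply R0 at {0↦5, 1↦6, 2↦1}  → |V|=5 |E|=5  E = 1-p->0 1-p->7 2-q->0 7-q->8 8-p->1
step 3: apply R0 at {0↦7, 1↦8, 2↦1}  → |V|=3 |E|=2  E = 1-p->0 2-q->0
halt: no rule applies after step 3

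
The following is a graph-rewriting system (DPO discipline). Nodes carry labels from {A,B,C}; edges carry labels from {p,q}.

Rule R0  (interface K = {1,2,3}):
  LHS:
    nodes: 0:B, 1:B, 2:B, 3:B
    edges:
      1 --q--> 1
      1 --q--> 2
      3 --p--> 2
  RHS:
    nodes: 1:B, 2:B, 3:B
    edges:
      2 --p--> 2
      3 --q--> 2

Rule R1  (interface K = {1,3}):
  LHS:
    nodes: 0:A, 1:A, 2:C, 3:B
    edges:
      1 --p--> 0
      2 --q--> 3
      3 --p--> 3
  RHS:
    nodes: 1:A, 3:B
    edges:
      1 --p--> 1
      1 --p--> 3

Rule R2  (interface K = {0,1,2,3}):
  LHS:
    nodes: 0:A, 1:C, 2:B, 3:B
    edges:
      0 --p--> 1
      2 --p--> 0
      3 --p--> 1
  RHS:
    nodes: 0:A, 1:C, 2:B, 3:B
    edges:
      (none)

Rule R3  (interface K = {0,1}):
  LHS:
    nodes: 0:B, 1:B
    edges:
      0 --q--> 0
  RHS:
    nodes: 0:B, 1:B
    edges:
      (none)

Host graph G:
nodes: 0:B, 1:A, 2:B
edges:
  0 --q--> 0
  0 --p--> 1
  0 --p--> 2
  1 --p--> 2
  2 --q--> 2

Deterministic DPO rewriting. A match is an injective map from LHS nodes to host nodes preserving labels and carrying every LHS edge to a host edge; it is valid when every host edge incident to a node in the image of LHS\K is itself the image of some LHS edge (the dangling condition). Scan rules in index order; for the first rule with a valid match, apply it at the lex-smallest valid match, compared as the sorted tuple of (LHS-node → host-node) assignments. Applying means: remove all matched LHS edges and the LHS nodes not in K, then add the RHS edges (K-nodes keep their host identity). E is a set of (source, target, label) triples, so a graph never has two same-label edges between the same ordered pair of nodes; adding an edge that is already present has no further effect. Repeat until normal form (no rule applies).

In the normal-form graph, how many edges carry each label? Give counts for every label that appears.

Answer: p:3

Steps:
start.  V:3 E:5  edges: 0-q->0 0-p->1 0-p->2 1-p->2 2-q->2
1. fire R3 via {0↦0, 1↦2}  →  V:3 E:4  edges: 0-p->1 0-p->2 1-p->2 2-q->2
2. fire R3 via {0↦2, 1↦0}  →  V:3 E:3  edges: 0-p->1 0-p->2 1-p->2
halt: no rule applies after step 2
NF edges: [(0, 1, 'p'), (0, 2, 'p'), (1, 2, 'p')]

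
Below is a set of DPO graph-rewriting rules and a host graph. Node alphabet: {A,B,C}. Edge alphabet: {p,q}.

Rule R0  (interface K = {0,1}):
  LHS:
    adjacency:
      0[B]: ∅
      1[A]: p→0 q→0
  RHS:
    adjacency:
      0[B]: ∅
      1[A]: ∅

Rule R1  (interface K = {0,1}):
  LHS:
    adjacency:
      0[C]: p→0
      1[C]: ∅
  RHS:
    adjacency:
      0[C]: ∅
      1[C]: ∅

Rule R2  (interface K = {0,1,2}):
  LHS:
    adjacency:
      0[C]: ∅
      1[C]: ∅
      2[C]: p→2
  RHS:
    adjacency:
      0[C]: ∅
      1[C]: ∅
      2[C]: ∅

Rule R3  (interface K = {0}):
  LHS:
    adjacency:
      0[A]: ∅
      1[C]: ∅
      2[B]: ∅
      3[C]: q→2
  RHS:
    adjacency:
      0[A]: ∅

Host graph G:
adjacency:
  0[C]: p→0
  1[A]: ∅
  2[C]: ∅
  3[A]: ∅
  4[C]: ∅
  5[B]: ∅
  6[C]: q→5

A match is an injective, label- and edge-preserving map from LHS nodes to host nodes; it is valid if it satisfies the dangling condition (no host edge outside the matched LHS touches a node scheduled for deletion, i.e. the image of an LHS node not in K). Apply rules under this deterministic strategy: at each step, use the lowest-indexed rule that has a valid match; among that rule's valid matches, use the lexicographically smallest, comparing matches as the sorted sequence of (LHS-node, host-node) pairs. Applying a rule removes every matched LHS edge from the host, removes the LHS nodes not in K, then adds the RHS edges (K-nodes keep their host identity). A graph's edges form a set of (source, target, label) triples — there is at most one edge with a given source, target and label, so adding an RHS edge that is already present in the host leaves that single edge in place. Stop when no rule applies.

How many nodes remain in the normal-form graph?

Answer: 4

Steps:
start.  V:7 E:2  edges: 0-p->0 6-q->5
1. fire R1 via {0↦0, 1↦2}  →  V:7 E:1  edges: 6-q->5
2. fire R3 via {0↦1, 1↦0, 2↦5, 3↦6}  →  V:4 E:0  edges: ∅
halt: no rule applies after step 2
NF nodes: {1:A, 2:C, 3:A, 4:C}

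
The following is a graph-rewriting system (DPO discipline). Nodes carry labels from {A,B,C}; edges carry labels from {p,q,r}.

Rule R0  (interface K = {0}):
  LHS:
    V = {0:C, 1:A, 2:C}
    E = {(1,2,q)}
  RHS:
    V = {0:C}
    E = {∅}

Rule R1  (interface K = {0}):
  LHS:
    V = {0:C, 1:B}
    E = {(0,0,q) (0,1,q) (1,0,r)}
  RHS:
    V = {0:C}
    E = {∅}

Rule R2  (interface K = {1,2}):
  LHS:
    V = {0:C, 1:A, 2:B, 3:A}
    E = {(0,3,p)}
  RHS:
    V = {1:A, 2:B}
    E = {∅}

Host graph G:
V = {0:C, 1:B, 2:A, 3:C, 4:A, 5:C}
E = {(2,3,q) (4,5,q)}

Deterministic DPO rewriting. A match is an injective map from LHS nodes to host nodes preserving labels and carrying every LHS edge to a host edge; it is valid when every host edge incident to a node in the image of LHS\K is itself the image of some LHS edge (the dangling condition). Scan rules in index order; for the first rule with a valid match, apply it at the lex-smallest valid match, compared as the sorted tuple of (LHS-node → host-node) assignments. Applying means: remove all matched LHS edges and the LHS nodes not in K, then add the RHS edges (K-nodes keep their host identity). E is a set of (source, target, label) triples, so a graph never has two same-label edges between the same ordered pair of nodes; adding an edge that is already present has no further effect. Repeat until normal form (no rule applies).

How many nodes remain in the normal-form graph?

Answer: 2

Derivation:
[0] host  ⇒  6 nodes, 2 edges  {2-q->3 4-q->5}
[1] R0 @ {0↦0, 1↦2, 2↦3}  ⇒  4 nodes, 1 edges  {4-q->5}
[2] R0 @ {0↦0, 1↦4, 2↦5}  ⇒  2 nodes, 0 edges  {∅}
final graph: no rule applies after step 2
NF nodes: {0:C, 1:B}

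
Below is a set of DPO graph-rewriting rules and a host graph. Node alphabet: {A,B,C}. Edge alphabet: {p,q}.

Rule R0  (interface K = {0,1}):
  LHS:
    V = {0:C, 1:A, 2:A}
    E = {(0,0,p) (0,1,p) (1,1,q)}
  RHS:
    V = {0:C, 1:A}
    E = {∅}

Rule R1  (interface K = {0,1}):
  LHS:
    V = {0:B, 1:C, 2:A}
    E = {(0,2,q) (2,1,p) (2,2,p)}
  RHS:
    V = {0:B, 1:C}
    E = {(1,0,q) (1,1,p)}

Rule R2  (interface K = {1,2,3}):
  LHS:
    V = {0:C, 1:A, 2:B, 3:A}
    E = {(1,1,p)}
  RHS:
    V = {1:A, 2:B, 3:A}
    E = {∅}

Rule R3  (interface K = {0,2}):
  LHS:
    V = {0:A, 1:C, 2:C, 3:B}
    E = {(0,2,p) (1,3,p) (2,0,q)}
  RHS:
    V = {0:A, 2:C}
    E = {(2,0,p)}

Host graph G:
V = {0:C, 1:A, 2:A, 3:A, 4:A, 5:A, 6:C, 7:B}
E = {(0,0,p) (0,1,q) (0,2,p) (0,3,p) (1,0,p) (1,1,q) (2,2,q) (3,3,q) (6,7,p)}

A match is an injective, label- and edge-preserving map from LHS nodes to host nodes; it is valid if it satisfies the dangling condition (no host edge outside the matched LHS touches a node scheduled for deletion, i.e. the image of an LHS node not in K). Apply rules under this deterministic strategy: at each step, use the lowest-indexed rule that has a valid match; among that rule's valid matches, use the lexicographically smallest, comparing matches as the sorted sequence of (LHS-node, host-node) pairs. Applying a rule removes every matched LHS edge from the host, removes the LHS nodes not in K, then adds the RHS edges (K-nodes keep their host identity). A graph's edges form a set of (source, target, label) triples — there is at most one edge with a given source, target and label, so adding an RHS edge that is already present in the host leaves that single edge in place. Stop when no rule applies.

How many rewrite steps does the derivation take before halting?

Answer: 2

Derivation:
[0] host  ⇒  8 nodes, 9 edges  {0-p->0 0-q->1 0-p->2 0-p->3 1-p->0 1-q->1 2-q->2 3-q->3 6-p->7}
[1] R0 @ {0↦0, 1↦2, 2↦4}  ⇒  7 nodes, 6 edges  {0-q->1 0-p->3 1-p->0 1-q->1 3-q->3 6-p->7}
[2] R3 @ {0↦1, 1↦6, 2↦0, 3↦7}  ⇒  5 nodes, 4 edges  {0-p->1 0-p->3 1-q->1 3-q->3}
final graph: no rule applies after step 2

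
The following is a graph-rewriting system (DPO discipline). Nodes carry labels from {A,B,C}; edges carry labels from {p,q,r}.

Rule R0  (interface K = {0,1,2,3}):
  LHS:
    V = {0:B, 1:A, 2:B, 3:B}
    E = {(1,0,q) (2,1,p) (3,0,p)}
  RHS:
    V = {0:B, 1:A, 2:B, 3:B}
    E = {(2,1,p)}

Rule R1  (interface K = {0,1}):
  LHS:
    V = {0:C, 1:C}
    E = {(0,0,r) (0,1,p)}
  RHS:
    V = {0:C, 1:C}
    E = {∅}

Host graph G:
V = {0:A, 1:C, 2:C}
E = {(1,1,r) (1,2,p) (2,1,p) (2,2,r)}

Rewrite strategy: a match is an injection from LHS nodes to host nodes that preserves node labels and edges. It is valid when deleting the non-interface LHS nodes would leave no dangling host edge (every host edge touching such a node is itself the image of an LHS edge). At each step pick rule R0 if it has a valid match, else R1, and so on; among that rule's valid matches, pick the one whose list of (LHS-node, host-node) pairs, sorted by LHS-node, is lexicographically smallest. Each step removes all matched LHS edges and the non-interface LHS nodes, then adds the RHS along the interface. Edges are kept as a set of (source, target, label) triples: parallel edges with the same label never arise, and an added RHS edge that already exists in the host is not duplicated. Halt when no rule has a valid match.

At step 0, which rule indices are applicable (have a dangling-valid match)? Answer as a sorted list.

Answer: [R1]

Rewrite trace:
R0: no valid match — LHS pattern not found
R1: 2 valid matches — {0↦1, 1↦2}, {0↦2, 1↦1}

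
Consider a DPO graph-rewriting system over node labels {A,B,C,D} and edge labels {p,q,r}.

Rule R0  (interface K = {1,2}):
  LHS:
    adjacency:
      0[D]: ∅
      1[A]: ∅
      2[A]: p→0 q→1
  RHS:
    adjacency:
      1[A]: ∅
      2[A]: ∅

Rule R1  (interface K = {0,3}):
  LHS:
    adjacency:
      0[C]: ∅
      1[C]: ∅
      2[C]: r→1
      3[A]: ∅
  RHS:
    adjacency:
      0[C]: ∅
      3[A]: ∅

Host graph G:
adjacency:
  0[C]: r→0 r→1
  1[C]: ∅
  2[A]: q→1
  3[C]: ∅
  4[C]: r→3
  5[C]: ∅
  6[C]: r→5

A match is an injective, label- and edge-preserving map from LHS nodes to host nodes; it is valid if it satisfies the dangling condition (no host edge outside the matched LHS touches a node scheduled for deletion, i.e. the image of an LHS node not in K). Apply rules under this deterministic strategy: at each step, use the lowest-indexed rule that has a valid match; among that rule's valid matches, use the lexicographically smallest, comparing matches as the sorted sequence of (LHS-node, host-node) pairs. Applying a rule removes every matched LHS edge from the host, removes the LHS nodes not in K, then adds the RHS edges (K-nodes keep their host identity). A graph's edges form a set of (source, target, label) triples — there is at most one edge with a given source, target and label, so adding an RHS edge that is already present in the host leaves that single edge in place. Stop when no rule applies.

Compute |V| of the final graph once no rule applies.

Answer: 3

Steps:
initial: |V|=7 |E|=5  E = 0-r->0 0-r->1 2-q->1 4-r->3 6-r->5
step 1: apply R1 at {0↦0, 1↦3, 2↦4, 3↦2}  → |V|=5 |E|=4  E = 0-r->0 0-r->1 2-q->1 6-r->5
step 2: apply R1 at {0↦0, 1↦5, 2↦6, 3↦2}  → |V|=3 |E|=3  E = 0-r->0 0-r->1 2-q->1
final graph: no rule applies after step 2
NF nodes: {0:C, 1:C, 2:A}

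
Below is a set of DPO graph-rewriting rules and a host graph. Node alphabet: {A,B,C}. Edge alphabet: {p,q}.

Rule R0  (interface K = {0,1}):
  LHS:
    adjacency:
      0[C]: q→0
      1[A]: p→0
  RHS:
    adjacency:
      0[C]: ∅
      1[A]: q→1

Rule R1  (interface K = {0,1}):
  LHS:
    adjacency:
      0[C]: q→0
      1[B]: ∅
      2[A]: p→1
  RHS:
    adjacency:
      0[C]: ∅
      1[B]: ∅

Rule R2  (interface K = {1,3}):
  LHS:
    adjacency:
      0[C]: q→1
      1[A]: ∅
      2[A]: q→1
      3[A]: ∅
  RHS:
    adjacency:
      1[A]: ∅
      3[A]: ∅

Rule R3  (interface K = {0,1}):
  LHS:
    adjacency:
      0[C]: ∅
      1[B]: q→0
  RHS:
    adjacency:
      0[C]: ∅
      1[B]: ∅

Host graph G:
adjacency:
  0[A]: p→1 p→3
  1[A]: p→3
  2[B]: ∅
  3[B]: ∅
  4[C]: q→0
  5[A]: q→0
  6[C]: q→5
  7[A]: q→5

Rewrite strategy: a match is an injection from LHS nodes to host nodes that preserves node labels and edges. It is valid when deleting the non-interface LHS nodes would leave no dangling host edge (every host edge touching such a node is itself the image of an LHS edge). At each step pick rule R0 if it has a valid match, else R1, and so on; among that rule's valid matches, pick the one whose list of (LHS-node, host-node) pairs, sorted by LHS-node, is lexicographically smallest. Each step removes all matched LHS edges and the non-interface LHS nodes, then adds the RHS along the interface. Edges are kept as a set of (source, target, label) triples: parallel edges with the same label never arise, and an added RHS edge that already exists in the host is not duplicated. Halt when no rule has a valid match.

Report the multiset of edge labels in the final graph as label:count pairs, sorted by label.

start.  V:8 E:7  edges: 0-p->1 0-p->3 1-p->3 4-q->0 5-q->0 6-q->5 7-q->5
1. fire R2 via {0↦6, 1↦5, 2↦7, 3↦0}  →  V:6 E:5  edges: 0-p->1 0-p->3 1-p->3 4-q->0 5-q->0
2. fire R2 via {0↦4, 1↦0, 2↦5, 3↦1}  →  V:4 E:3  edges: 0-p->1 0-p->3 1-p->3
halt: no rule applies after step 2
NF edges: [(0, 1, 'p'), (0, 3, 'p'), (1, 3, 'p')]

Answer: p:3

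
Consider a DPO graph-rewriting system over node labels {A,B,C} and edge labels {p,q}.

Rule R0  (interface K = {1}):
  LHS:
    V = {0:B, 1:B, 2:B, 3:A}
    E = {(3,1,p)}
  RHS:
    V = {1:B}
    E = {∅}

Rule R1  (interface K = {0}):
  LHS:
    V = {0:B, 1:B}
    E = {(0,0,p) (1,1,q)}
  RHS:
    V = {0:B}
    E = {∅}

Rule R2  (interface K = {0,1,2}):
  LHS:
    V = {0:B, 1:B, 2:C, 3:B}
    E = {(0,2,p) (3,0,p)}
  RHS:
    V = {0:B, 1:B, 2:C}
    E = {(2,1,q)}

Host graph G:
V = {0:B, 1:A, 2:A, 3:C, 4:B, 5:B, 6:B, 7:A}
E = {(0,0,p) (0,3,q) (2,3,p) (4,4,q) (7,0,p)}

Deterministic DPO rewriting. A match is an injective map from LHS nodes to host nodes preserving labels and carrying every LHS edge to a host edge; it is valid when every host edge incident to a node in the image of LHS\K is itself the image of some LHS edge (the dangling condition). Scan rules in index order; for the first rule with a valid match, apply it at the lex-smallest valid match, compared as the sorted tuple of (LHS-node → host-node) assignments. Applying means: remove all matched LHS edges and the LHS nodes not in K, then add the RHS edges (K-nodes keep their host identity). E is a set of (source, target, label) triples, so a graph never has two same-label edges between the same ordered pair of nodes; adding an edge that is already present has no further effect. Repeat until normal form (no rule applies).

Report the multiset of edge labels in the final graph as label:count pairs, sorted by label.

initial: |V|=8 |E|=5  E = 0-p->0 0-q->3 2-p->3 4-q->4 7-p->0
step 1: apply R0 at {0↦5, 1↦0, 2↦6, 3↦7}  → |V|=5 |E|=4  E = 0-p->0 0-q->3 2-p->3 4-q->4
step 2: apply R1 at {0↦0, 1↦4}  → |V|=4 |E|=2  E = 0-q->3 2-p->3
normal form: no rule applies after step 2
NF edges: [(0, 3, 'q'), (2, 3, 'p')]

Answer: p:1 q:1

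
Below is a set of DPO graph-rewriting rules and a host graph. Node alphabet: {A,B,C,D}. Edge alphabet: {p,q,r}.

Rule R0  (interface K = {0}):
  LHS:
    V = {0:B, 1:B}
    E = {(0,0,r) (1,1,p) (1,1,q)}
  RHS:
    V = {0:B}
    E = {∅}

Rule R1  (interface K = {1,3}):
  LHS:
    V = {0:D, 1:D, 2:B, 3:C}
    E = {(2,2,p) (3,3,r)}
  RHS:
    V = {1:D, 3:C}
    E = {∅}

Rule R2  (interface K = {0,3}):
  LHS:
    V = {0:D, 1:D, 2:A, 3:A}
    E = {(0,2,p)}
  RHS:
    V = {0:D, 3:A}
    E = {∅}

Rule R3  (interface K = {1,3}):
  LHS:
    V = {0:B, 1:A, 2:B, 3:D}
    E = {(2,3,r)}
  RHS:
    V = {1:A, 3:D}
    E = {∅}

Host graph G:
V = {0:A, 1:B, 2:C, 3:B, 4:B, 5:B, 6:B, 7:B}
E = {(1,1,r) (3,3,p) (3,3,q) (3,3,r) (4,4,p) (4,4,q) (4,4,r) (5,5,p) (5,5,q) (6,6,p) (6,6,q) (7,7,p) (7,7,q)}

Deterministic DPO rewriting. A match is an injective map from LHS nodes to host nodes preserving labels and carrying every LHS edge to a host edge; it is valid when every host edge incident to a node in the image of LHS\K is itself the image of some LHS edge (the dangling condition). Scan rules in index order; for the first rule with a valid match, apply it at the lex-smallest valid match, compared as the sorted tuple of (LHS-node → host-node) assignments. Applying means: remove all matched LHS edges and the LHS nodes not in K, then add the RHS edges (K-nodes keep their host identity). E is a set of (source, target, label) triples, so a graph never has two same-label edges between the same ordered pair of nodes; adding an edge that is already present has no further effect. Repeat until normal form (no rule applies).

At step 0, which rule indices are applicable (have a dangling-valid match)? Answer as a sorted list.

Answer: [R0]

Derivation:
R0: 9 valid matches — {0↦1, 1↦5}, {0↦1, 1↦6}, {0↦1, 1↦7} (+6 more)
R1: no valid match — LHS pattern not found
R2: no valid match — LHS pattern not found
R3: no valid match — LHS pattern not found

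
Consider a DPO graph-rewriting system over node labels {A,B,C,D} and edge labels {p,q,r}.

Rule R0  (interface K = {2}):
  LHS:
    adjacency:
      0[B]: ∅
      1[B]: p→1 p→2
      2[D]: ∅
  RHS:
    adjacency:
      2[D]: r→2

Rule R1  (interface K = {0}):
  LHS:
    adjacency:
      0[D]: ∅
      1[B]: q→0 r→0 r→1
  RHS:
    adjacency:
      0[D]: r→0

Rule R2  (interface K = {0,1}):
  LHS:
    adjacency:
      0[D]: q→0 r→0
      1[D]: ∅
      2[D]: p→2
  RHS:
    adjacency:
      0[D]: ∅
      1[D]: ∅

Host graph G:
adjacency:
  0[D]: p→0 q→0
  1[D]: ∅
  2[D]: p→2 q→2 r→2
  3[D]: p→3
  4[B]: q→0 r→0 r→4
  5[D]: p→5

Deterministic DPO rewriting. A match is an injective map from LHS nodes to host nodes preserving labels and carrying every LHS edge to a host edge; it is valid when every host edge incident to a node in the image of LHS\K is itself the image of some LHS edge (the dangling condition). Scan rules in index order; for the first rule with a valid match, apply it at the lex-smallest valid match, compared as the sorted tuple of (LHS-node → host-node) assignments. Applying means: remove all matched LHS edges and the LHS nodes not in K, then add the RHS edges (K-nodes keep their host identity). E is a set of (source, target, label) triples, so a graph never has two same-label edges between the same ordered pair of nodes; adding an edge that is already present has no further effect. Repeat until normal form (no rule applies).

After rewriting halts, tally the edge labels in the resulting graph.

initial: |V|=6 |E|=10  E = 0-p->0 0-q->0 2-p->2 2-q->2 2-r->2 3-p->3 4-q->0 4-r->0 4-r->4 5-p->5
step 1: apply R1 at {0↦0, 1↦4}  → |V|=5 |E|=8  E = 0-p->0 0-q->0 0-r->0 2-p->2 2-q->2 2-r->2 3-p->3 5-p->5
step 2: apply R2 at {0↦0, 1↦1, 2↦3}  → |V|=4 |E|=5  E = 0-p->0 2-p->2 2-q->2 2-r->2 5-p->5
step 3: apply R2 at {0↦2, 1↦0, 2↦5}  → |V|=3 |E|=2  E = 0-p->0 2-p->2
final graph: no rule applies after step 3
NF edges: [(0, 0, 'p'), (2, 2, 'p')]

Answer: p:2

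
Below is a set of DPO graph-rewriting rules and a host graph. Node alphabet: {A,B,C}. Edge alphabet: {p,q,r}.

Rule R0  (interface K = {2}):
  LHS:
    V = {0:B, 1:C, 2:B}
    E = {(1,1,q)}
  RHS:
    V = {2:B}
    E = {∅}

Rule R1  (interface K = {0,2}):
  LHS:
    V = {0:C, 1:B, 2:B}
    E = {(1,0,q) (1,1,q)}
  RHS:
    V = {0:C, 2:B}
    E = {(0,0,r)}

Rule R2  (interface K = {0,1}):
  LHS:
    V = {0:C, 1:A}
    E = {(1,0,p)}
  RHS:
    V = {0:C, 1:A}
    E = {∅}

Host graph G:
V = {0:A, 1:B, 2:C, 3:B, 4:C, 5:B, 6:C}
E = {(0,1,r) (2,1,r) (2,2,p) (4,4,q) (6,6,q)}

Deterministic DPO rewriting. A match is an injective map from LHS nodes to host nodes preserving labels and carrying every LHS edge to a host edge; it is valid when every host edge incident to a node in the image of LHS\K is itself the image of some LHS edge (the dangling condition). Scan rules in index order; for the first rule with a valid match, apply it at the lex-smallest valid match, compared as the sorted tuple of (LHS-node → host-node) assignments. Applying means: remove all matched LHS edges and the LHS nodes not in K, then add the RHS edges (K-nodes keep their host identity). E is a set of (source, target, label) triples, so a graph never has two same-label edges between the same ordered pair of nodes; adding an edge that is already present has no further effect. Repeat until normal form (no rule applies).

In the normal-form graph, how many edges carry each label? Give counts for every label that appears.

Answer: p:1 r:2

Steps:
initial: |V|=7 |E|=5  E = 0-r->1 2-r->1 2-p->2 4-q->4 6-q->6
step 1: apply R0 at {0↦3, 1↦4, 2↦1}  → |V|=5 |E|=4  E = 0-r->1 2-r->1 2-p->2 6-q->6
step 2: apply R0 at {0↦5, 1↦6, 2↦1}  → |V|=3 |E|=3  E = 0-r->1 2-r->1 2-p->2
final graph: no rule applies after step 2
NF edges: [(0, 1, 'r'), (2, 1, 'r'), (2, 2, 'p')]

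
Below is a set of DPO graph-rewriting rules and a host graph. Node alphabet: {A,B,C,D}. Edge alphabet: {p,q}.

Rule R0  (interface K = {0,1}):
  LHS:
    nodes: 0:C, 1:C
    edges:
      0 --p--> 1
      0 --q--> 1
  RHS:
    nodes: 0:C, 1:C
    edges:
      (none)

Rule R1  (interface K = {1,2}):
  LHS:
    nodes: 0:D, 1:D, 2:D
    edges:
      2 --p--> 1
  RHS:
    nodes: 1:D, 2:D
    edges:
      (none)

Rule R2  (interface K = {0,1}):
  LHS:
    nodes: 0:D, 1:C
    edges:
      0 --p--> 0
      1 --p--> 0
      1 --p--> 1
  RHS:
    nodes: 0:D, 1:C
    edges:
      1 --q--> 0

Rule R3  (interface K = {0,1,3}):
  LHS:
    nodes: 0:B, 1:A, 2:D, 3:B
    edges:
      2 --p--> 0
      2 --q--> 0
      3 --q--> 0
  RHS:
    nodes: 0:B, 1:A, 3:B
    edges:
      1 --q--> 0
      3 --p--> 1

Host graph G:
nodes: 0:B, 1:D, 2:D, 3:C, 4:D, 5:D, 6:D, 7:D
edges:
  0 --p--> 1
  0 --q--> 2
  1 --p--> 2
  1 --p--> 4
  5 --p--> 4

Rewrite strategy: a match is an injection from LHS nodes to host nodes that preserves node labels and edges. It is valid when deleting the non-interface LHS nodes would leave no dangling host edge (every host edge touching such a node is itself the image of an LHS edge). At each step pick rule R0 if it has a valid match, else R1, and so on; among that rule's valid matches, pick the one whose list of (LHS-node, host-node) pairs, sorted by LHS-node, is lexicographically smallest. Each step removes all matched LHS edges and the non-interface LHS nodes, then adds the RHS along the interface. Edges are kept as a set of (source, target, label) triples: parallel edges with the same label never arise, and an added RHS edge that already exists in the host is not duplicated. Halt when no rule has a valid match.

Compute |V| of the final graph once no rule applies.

Answer: 6

Rewrite trace:
start.  V:8 E:5  edges: 0-p->1 0-q->2 1-p->2 1-p->4 5-p->4
1. fire R1 via {0↦6, 1↦2, 2↦1}  →  V:7 E:4  edges: 0-p->1 0-q->2 1-p->4 5-p->4
2. fire R1 via {0↦7, 1↦4, 2↦1}  →  V:6 E:3  edges: 0-p->1 0-q->2 5-p->4
halt: no rule applies after step 2
NF nodes: {0:B, 1:D, 2:D, 3:C, 4:D, 5:D}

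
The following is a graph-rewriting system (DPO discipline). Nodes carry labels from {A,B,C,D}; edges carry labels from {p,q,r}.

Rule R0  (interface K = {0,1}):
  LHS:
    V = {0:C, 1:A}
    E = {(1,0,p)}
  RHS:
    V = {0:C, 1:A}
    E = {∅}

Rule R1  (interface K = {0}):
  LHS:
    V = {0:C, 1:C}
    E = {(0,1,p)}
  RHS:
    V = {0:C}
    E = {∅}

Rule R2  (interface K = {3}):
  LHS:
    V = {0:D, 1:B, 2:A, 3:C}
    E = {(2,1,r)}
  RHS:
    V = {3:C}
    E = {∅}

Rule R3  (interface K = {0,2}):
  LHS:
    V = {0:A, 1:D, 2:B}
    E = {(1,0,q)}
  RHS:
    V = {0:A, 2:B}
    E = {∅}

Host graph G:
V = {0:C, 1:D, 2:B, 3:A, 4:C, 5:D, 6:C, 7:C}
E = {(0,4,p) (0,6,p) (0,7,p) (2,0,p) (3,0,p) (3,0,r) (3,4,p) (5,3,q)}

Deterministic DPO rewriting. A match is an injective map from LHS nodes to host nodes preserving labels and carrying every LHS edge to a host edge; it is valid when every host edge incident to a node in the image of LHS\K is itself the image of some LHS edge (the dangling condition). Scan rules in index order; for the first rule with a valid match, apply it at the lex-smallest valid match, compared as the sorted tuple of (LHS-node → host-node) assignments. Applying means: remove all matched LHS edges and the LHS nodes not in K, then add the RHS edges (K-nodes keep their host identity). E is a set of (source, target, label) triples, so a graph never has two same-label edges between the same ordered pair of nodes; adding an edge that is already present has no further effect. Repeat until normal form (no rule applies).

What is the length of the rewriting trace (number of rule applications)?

Answer: 6

Derivation:
[0] host  ⇒  8 nodes, 8 edges  {0-p->4 0-p->6 0-p->7 2-p->0 3-p->0 3-r->0 3-p->4 5-q->3}
[1] R0 @ {0↦0, 1↦3}  ⇒  8 nodes, 7 edges  {0-p->4 0-p->6 0-p->7 2-p->0 3-r->0 3-p->4 5-q->3}
[2] R0 @ {0↦4, 1↦3}  ⇒  8 nodes, 6 edges  {0-p->4 0-p->6 0-p->7 2-p->0 3-r->0 5-q->3}
[3] R1 @ {0↦0, 1↦4}  ⇒  7 nodes, 5 edges  {0-p->6 0-p->7 2-p->0 3-r->0 5-q->3}
[4] R1 @ {0↦0, 1↦6}  ⇒  6 nodes, 4 edges  {0-p->7 2-p->0 3-r->0 5-q->3}
[5] R1 @ {0↦0, 1↦7}  ⇒  5 nodes, 3 edges  {2-p->0 3-r->0 5-q->3}
[6] R3 @ {0↦3, 1↦5, 2↦2}  ⇒  4 nodes, 2 edges  {2-p->0 3-r->0}
final graph: no rule applies after step 6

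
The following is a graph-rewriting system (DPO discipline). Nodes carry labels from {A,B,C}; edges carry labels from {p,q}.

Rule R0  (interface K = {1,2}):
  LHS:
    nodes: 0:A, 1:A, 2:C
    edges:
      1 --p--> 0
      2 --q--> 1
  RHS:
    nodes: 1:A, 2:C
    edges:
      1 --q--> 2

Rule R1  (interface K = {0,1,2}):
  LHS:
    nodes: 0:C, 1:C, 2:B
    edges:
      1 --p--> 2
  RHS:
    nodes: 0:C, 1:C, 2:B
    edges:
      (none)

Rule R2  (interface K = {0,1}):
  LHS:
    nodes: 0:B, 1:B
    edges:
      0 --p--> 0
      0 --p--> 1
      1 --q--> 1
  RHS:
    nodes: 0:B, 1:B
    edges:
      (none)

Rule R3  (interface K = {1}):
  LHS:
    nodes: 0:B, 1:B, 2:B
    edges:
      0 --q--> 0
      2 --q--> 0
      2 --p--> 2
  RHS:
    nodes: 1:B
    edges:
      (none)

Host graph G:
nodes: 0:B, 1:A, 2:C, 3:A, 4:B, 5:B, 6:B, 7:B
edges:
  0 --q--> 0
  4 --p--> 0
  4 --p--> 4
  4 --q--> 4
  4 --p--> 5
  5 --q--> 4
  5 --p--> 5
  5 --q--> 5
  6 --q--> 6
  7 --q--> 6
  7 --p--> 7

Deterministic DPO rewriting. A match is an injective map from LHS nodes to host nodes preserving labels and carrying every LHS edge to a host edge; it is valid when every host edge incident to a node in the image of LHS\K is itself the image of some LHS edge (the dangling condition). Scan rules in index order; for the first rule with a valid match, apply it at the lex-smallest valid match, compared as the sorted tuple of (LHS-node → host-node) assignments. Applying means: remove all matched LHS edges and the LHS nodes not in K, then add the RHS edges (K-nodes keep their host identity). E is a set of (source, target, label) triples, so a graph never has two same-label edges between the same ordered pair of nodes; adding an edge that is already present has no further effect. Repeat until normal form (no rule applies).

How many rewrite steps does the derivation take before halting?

start.  V:8 E:11  edges: 0-q->0 4-p->0 4-p->4 4-q->4 4-p->5 5-q->4 5-p->5 5-q->5 6-q->6 7-q->6 7-p->7
1. fire R2 via {0↦4, 1↦0}  →  V:8 E:8  edges: 4-q->4 4-p->5 5-q->4 5-p->5 5-q->5 6-q->6 7-q->6 7-p->7
2. fire R3 via {0↦6, 1↦0, 2↦7}  →  V:6 E:5  edges: 4-q->4 4-p->5 5-q->4 5-p->5 5-q->5
halt: no rule applies after step 2

Answer: 2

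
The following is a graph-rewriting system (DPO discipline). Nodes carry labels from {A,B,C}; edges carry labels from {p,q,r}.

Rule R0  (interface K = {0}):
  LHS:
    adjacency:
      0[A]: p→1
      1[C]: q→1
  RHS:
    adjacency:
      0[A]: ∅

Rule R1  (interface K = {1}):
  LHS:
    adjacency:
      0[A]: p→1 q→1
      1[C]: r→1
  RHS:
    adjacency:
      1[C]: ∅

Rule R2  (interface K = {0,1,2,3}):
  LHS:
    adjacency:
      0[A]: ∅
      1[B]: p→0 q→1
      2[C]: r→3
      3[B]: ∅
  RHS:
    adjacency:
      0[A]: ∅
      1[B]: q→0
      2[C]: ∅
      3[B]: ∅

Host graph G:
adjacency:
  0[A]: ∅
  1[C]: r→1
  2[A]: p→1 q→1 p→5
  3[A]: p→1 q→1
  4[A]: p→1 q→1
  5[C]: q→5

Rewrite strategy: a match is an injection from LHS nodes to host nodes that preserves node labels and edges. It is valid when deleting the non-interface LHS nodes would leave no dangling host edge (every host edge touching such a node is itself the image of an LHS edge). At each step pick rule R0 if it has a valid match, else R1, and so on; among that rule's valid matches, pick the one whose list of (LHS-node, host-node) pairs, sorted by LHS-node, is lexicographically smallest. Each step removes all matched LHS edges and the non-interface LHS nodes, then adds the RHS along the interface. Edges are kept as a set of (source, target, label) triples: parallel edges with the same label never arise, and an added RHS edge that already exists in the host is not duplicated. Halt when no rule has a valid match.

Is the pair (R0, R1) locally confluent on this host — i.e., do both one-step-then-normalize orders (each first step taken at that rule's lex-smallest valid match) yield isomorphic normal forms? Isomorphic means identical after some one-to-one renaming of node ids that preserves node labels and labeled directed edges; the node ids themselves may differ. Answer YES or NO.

branch R0-first: apply at {0↦2, 1↦5} → |E|=7, then 1 more step(s) → NF |V|=4 |E|=4 V={0:A, 1:C, 3:A, 4:A} E=3-p->1 3-q->1 4-p->1 4-q->1
branch R1-first: apply at {0↦3, 1↦1} → |E|=6, then 1 more step(s) → NF |V|=4 |E|=4 V={0:A, 1:C, 2:A, 4:A} E=2-p->1 2-q->1 4-p->1 4-q->1
graphs isomorphic (equal up to label-preserving node renaming)

Answer: YES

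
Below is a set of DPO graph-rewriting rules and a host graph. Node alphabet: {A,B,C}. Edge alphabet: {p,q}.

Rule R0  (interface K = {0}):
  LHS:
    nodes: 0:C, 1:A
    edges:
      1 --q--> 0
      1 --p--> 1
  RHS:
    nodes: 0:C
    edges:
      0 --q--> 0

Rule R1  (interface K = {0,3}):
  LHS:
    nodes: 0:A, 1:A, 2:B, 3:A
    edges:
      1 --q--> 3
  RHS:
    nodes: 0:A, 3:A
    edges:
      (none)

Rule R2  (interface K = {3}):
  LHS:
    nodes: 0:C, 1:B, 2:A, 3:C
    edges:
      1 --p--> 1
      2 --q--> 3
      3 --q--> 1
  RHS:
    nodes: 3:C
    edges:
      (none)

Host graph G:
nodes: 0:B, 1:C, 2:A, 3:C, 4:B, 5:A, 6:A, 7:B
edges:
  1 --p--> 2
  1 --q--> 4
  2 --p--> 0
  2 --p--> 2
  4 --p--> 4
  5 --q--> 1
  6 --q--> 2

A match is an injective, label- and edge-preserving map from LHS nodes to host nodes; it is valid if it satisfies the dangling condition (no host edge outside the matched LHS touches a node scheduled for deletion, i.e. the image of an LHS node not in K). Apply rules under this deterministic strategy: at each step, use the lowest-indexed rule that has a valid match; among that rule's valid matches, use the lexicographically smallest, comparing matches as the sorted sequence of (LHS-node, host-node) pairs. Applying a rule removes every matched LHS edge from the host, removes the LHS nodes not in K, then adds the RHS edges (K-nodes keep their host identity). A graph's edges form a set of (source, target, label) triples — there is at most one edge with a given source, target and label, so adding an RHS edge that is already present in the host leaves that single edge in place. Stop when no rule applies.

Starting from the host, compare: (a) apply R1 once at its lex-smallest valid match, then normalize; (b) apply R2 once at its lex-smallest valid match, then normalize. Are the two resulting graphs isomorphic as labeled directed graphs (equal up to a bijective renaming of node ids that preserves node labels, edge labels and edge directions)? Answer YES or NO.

Answer: NO

Derivation:
branch R1-first: apply at {0↦5, 1↦6, 2↦7, 3↦2} → |E|=6, then 1 more step(s) → NF |V|=3 |E|=3 V={0:B, 1:C, 2:A} E=1-p->2 2-p->0 2-p->2
branch R2-first: apply at {0↦3, 1↦4, 2↦5, 3↦1} → |E|=4, then 0 more step(s) → NF |V|=5 |E|=4 V={0:B, 1:C, 2:A, 6:A, 7:B} E=1-p->2 2-p->0 2-p->2 6-q->2
graphs not isomorphic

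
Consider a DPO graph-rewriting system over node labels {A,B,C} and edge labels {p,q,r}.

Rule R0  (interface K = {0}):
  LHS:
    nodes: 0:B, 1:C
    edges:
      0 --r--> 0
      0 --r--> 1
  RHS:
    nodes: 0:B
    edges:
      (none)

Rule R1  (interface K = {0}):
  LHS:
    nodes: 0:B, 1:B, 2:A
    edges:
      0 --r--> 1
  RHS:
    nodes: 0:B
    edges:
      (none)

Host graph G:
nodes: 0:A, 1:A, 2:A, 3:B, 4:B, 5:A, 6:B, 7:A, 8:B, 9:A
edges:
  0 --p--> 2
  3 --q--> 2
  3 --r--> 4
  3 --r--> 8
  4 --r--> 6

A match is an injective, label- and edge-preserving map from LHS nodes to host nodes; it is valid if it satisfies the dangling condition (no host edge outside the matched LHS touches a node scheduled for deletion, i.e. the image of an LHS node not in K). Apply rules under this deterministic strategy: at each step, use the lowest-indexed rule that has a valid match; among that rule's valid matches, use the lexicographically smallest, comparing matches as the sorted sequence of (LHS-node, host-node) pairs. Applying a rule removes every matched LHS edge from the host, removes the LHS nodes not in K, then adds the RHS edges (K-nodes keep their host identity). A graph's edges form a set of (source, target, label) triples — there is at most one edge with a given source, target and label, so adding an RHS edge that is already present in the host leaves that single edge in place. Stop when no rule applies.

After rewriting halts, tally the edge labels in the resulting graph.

initial: |V|=10 |E|=5  E = 0-p->2 3-q->2 3-r->4 3-r->8 4-r->6
step 1: apply R1 at {0↦3, 1↦8, 2↦1}  → |V|=8 |E|=4  E = 0-p->2 3-q->2 3-r->4 4-r->6
step 2: apply R1 at {0↦4, 1↦6, 2↦5}  → |V|=6 |E|=3  E = 0-p->2 3-q->2 3-r->4
step 3: apply R1 at {0↦3, 1↦4, 2↦7}  → |V|=4 |E|=2  E = 0-p->2 3-q->2
final graph: no rule applies after step 3
NF edges: [(0, 2, 'p'), (3, 2, 'q')]

Answer: p:1 q:1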